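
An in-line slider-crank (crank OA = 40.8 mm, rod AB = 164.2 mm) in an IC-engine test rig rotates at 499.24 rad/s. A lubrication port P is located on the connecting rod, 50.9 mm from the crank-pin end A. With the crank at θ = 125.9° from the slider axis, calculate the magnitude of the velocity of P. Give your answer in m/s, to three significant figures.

17.8

ω = 499.2 rad/s.  Crank-pin speed |V_A| = rω = 20.369 m/s, perpendicular to OA.
Rod angle: sinφ = −(r/L) sinθ ⇒ φ = -11.612°; ω_rod = −rω cosθ/√(L²−r²sin²θ) = +74.259 rad/s.
V_P = V_A + ω_rod × AP, with AP = 0.0509 m along the rod.
Components: V_Px = −rω sinθ − a·ω_rod·sinφ = -15.739 m/s;  V_Py = rω cosθ + a·ω_rod·cosφ = -8.2414 m/s.
|V_P| = √(V_Px² + V_Py²) = 17.766 m/s.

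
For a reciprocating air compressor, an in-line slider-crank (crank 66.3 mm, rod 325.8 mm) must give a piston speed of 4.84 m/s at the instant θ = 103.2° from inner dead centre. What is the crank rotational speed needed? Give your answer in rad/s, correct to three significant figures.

For an in-line slider-crank, |v_piston| = rω|sinθ|·[1 + r cosθ/√(L² − r² sin²θ)].
With r = 0.0663 m, L = 0.3258 m, θ = 103.2°: the bracketed kinematic factor |dx/dθ| = 0.061488 m.
ω = v/|dx/dθ| = 4.84/0.061488 = 78.714 rad/s.

78.7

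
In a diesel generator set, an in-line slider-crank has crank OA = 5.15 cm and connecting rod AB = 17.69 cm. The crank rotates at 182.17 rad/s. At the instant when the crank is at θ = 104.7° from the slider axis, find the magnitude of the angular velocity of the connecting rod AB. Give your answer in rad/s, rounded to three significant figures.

ω = 182.2 rad/s
The rod makes angle φ with the slider axis where L sinφ = r sinθ; differentiating, L cosφ·φ̇ = r ω cosθ.
L cosφ = √(L² − r² sin²θ) = 0.16974 m.
|ω_rod| = r ω |cosθ| / √(L² − r² sin²θ) = 0.0515·182.2·0.25376/0.16974 = 14.025 rad/s.

14.0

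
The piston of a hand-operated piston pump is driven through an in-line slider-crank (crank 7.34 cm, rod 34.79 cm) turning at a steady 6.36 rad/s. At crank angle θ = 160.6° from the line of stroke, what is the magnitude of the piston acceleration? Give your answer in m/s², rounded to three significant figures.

2.31

ω = 6.36 rad/s
x(θ) = r cosθ + √(L² − r² sin²θ); with ω constant, a = ω²·d²x/dθ².
d²x/dθ² = −r cosθ − r²(cos2θ)/√u − r⁴ sin²2θ/(4u^{3/2}),  u = L² − r² sin²θ = 0.12044 m².
Substituting r = 0.0734 m, L = 0.3479 m, θ = 160.6°: d²x/dθ² = +0.057066 m.
a = ω²·d²x/dθ² = (6.36)²·(+0.057066) = +2.3083 m/s²;  |a| = 2.3083 m/s².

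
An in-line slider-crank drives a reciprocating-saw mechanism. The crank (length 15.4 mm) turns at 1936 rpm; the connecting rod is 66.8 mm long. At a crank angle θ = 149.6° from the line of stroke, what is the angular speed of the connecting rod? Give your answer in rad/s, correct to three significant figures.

ω = 202.7 rad/s (converted from 1936 rpm).
The rod makes angle φ with the slider axis where L sinφ = r sinθ; differentiating, L cosφ·φ̇ = r ω cosθ.
L cosφ = √(L² − r² sin²θ) = 0.066344 m.
|ω_rod| = r ω |cosθ| / √(L² − r² sin²θ) = 0.0154·202.7·0.86251/0.066344 = 40.59 rad/s.

40.6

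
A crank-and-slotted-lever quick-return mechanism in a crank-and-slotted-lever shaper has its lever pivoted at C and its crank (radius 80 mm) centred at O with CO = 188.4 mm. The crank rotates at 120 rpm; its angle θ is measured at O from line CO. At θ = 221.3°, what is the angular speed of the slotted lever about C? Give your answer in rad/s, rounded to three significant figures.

3.21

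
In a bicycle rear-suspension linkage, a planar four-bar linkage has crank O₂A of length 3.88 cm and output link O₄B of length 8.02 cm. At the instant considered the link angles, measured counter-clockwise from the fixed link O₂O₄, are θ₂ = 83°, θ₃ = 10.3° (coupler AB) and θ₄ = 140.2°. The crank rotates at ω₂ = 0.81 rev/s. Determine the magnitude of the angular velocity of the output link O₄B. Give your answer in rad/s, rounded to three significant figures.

3.06

ω₂ = 5.089 rad/s (from 0.81 rev/s).
Differentiating the loop-closure r₂e^{iθ₂}+r₃e^{iθ₃}=r₁+r₄e^{iθ₄} gives r₂ω₂e^{iθ₂}+r₃ω₃e^{iθ₃}=r₄ω₄e^{iθ₄}.
Eliminating the other unknown: ω₄ = r₂ω₂ sin(θ₂−θ₃) / [r₄ sin(θ₄−θ₃)].
Numerator sine = +0.95476; denominator sine = +0.76717.
Result = 0.0388·5.089·(+0.95476) / (0.0802·(+0.76717)) = +3.0643 rad/s; magnitude 3.0643 rad/s.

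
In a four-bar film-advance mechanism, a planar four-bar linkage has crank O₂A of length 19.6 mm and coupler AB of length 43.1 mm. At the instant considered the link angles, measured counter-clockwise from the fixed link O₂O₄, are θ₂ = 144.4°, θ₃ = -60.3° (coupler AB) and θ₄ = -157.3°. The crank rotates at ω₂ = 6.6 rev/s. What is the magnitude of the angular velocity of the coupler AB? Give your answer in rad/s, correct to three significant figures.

16.2

ω₂ = 41.47 rad/s (from 6.6 rev/s).
Differentiating the loop-closure r₂e^{iθ₂}+r₃e^{iθ₃}=r₁+r₄e^{iθ₄} gives r₂ω₂e^{iθ₂}+r₃ω₃e^{iθ₃}=r₄ω₄e^{iθ₄}.
Eliminating the other unknown: ω₃ = r₂ω₂ sin(θ₄−θ₂) / [r₃ sin(θ₃−θ₄)].
Numerator sine = +0.85081; denominator sine = +0.99255.
Result = 0.0196·41.47·(+0.85081) / (0.0431·(+0.99255)) = +16.165 rad/s; magnitude 16.165 rad/s.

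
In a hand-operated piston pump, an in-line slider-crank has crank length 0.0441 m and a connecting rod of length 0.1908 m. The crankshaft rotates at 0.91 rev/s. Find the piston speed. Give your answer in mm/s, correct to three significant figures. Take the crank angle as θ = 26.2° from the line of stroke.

135

ω = 2π·0.91 = 5.718 rad/s
For an in-line slider-crank, x = r cosθ + √(L² − r² sin²θ), so v = −rω sinθ·[1 + r cosθ/√(L² − r² sin²θ)].
With r = 0.0441 m, L = 0.1908 m, θ = 26.2°: √(L² − r² sin²θ) = 0.1898 m.
v = −0.0441·5.718·0.44151·[1 + 0.0441·0.89726/0.1898] = -0.13453 m/s.
|v| = 0.13453 m/s = 134.53 mm/s.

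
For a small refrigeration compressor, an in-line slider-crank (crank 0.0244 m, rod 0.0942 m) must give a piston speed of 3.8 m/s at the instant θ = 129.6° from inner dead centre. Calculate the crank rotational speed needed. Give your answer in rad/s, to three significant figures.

243

For an in-line slider-crank, |v_piston| = rω|sinθ|·[1 + r cosθ/√(L² − r² sin²θ)].
With r = 0.0244 m, L = 0.0942 m, θ = 129.6°: the bracketed kinematic factor |dx/dθ| = 0.015633 m.
ω = v/|dx/dθ| = 3.8/0.015633 = 243.08 rad/s.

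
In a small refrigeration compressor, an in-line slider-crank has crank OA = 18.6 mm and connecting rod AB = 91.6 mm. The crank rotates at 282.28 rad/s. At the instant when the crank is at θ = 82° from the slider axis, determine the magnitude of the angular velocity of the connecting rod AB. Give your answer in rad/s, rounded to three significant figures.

ω = 282.3 rad/s
The rod makes angle φ with the slider axis where L sinφ = r sinθ; differentiating, L cosφ·φ̇ = r ω cosθ.
L cosφ = √(L² − r² sin²θ) = 0.089729 m.
|ω_rod| = r ω |cosθ| / √(L² − r² sin²θ) = 0.0186·282.3·0.13917/0.089729 = 8.1436 rad/s.

8.14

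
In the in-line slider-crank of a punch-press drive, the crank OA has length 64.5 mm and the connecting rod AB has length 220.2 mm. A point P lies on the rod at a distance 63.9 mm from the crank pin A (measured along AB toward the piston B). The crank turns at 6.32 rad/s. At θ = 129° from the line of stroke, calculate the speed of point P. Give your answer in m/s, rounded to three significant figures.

0.350

ω = 6.32 rad/s.  Crank-pin speed |V_A| = rω = 0.40764 m/s, perpendicular to OA.
Rod angle: sinφ = −(r/L) sinθ ⇒ φ = -13.158°; ω_rod = −rω cosθ/√(L²−r²sin²θ) = +1.1964 rad/s.
V_P = V_A + ω_rod × AP, with AP = 0.0639 m along the rod.
Components: V_Px = −rω sinθ − a·ω_rod·sinφ = -0.29939 m/s;  V_Py = rω cosθ + a·ω_rod·cosφ = -0.18209 m/s.
|V_P| = √(V_Px² + V_Py²) = 0.35042 m/s.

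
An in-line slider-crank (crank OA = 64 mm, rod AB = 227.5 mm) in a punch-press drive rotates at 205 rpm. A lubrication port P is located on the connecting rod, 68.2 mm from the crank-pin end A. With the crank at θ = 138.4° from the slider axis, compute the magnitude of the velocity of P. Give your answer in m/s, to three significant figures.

1.12

ω = 21.47 rad/s.  Crank-pin speed |V_A| = rω = 1.3739 m/s, perpendicular to OA.
Rod angle: sinφ = −(r/L) sinθ ⇒ φ = -10.765°; ω_rod = −rω cosθ/√(L²−r²sin²θ) = +4.597 rad/s.
V_P = V_A + ω_rod × AP, with AP = 0.0682 m along the rod.
Components: V_Px = −rω sinθ − a·ω_rod·sinφ = -0.85363 m/s;  V_Py = rω cosθ + a·ω_rod·cosφ = -0.71942 m/s.
|V_P| = √(V_Px² + V_Py²) = 1.1164 m/s.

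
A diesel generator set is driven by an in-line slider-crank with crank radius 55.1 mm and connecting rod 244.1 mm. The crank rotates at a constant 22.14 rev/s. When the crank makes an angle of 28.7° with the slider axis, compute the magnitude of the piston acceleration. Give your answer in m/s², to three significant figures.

ω = 2π·22.1 = 139.1 rad/s
x(θ) = r cosθ + √(L² − r² sin²θ); with ω constant, a = ω²·d²x/dθ².
d²x/dθ² = −r cosθ − r²(cos2θ)/√u − r⁴ sin²2θ/(4u^{3/2}),  u = L² − r² sin²θ = 0.0588847 m².
Substituting r = 0.0551 m, L = 0.2441 m, θ = 28.7°: d²x/dθ² = -0.055186 m.
a = ω²·d²x/dθ² = (139.1)²·(-0.055186) = -1067.9 m/s²;  |a| = 1067.9 m/s².

1070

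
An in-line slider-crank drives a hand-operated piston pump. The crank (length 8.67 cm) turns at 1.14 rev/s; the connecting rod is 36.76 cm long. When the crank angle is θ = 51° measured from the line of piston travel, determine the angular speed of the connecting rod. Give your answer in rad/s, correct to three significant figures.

1.08

ω = 7.163 rad/s (converted from 1.14 rev/s).
The rod makes angle φ with the slider axis where L sinφ = r sinθ; differentiating, L cosφ·φ̇ = r ω cosθ.
L cosφ = √(L² − r² sin²θ) = 0.36137 m.
|ω_rod| = r ω |cosθ| / √(L² − r² sin²θ) = 0.0867·7.163·0.62932/0.36137 = 1.0815 rad/s.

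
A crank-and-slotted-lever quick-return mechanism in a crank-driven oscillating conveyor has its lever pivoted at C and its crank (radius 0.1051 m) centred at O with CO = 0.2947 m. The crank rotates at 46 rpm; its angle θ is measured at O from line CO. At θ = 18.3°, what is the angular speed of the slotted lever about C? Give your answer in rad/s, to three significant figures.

ω = 4.817 rad/s (from 46 rpm).
Crank pin A relative to C: A = (d + r cosθ, r sinθ); lever angle φ = atan2(r sinθ, d + r cosθ).
Differentiating tanφ: φ̇ = rω(d cosθ + r)/(d² + r² + 2dr cosθ).
d² + r² + 2dr cosθ = |CA|² = 0.156707 m²;  d cosθ + r = +0.3849 m.
|ω_lever| = |0.1051·4.817·+0.3849| / 0.156707 = 1.2435 rad/s.

1.24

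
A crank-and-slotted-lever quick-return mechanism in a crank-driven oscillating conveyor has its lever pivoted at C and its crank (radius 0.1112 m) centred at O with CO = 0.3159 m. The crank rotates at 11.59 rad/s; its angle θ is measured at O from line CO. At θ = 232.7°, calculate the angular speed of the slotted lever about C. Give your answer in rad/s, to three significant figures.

1.49

ω = 11.59 rad/s
Crank pin A relative to C: A = (d + r cosθ, r sinθ); lever angle φ = atan2(r sinθ, d + r cosθ).
Differentiating tanφ: φ̇ = rω(d cosθ + r)/(d² + r² + 2dr cosθ).
d² + r² + 2dr cosθ = |CA|² = 0.0695838 m²;  d cosθ + r = -0.080232 m.
|ω_lever| = |0.1112·11.59·-0.080232| / 0.0695838 = 1.486 rad/s.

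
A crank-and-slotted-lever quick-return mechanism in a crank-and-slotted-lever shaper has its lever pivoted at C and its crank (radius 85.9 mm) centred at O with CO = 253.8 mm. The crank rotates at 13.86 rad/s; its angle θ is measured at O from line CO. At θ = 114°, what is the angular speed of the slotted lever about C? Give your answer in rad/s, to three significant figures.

ω = 13.86 rad/s
Crank pin A relative to C: A = (d + r cosθ, r sinθ); lever angle φ = atan2(r sinθ, d + r cosθ).
Differentiating tanφ: φ̇ = rω(d cosθ + r)/(d² + r² + 2dr cosθ).
d² + r² + 2dr cosθ = |CA|² = 0.0540584 m²;  d cosθ + r = -0.01733 m.
|ω_lever| = |0.0859·13.86·-0.01733| / 0.0540584 = 0.38167 rad/s.

0.382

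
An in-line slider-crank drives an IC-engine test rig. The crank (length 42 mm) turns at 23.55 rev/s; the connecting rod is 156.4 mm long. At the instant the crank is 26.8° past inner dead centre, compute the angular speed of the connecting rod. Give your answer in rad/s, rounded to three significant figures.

35.7

ω = 148 rad/s (converted from 23.55 rev/s).
The rod makes angle φ with the slider axis where L sinφ = r sinθ; differentiating, L cosφ·φ̇ = r ω cosθ.
L cosφ = √(L² − r² sin²θ) = 0.15525 m.
|ω_rod| = r ω |cosθ| / √(L² − r² sin²θ) = 0.042·148·0.89259/0.15525 = 35.731 rad/s.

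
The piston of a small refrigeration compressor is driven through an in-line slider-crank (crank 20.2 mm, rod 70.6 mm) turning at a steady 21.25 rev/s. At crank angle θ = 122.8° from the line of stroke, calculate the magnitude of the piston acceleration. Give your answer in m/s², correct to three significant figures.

237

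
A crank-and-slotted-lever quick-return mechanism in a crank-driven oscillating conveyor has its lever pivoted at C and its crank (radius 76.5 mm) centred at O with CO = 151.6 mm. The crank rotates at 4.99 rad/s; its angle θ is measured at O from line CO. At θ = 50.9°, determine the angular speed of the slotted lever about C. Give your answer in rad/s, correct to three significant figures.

ω = 4.99 rad/s
Crank pin A relative to C: A = (d + r cosθ, r sinθ); lever angle φ = atan2(r sinθ, d + r cosθ).
Differentiating tanφ: φ̇ = rω(d cosθ + r)/(d² + r² + 2dr cosθ).
d² + r² + 2dr cosθ = |CA|² = 0.0434632 m²;  d cosθ + r = +0.17211 m.
|ω_lever| = |0.0765·4.99·+0.17211| / 0.0434632 = 1.5116 rad/s.

1.51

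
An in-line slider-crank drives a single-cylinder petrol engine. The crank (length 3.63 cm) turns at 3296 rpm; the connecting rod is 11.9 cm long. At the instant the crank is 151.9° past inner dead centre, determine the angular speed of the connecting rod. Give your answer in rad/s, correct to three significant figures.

ω = 345.2 rad/s (converted from 3296 rpm).
The rod makes angle φ with the slider axis where L sinφ = r sinθ; differentiating, L cosφ·φ̇ = r ω cosθ.
L cosφ = √(L² − r² sin²θ) = 0.11777 m.
|ω_rod| = r ω |cosθ| / √(L² − r² sin²θ) = 0.0363·345.2·0.88213/0.11777 = 93.85 rad/s.

93.9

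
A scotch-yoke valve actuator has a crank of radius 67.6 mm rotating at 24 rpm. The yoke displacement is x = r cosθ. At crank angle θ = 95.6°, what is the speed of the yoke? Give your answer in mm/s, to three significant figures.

169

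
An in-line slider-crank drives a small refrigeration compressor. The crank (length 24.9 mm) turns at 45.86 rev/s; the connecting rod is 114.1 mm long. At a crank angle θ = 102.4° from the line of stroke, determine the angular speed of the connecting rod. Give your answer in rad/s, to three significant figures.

ω = 288.1 rad/s (converted from 45.86 rev/s).
The rod makes angle φ with the slider axis where L sinφ = r sinθ; differentiating, L cosφ·φ̇ = r ω cosθ.
L cosφ = √(L² − r² sin²θ) = 0.11148 m.
|ω_rod| = r ω |cosθ| / √(L² − r² sin²θ) = 0.0249·288.1·0.21474/0.11148 = 13.821 rad/s.

13.8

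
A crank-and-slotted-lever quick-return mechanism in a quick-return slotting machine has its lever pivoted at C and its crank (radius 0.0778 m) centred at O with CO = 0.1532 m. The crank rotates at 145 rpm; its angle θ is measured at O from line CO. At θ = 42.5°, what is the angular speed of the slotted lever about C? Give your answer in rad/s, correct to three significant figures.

4.78

ω = 15.18 rad/s (from 145 rpm).
Crank pin A relative to C: A = (d + r cosθ, r sinθ); lever angle φ = atan2(r sinθ, d + r cosθ).
Differentiating tanφ: φ̇ = rω(d cosθ + r)/(d² + r² + 2dr cosθ).
d² + r² + 2dr cosθ = |CA|² = 0.0470982 m²;  d cosθ + r = +0.19075 m.
|ω_lever| = |0.0778·15.18·+0.19075| / 0.0470982 = 4.7845 rad/s.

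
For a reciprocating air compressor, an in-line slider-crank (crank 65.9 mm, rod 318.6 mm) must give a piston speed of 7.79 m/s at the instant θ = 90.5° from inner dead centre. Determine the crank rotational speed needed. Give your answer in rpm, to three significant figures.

1130

For an in-line slider-crank, |v_piston| = rω|sinθ|·[1 + r cosθ/√(L² − r² sin²θ)].
With r = 0.0659 m, L = 0.3186 m, θ = 90.5°: the bracketed kinematic factor |dx/dθ| = 0.065776 m.
ω = v/|dx/dθ| = 7.79/0.065776 = 118.43 rad/s.
N = 60ω/(2π) = 1130.9 rpm.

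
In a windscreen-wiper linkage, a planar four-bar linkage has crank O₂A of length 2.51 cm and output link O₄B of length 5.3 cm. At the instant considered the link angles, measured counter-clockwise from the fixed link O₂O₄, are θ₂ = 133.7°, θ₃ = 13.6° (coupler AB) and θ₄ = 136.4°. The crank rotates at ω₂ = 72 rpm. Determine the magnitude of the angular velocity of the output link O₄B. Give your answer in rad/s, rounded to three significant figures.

3.68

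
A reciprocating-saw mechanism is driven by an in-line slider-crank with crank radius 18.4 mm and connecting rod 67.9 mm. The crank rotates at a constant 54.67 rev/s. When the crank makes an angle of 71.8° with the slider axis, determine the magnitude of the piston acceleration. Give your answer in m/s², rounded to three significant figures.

192

ω = 2π·54.7 = 343.5 rad/s
x(θ) = r cosθ + √(L² − r² sin²θ); with ω constant, a = ω²·d²x/dθ².
d²x/dθ² = −r cosθ − r²(cos2θ)/√u − r⁴ sin²2θ/(4u^{3/2}),  u = L² − r² sin²θ = 0.00430488 m².
Substituting r = 0.0184 m, L = 0.0679 m, θ = 71.8°: d²x/dθ² = -0.0016294 m.
a = ω²·d²x/dθ² = (343.5)²·(-0.0016294) = -192.26 m/s²;  |a| = 192.26 m/s².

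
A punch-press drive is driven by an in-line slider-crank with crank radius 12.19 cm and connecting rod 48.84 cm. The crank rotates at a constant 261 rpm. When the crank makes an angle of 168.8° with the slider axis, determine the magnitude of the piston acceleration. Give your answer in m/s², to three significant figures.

68.2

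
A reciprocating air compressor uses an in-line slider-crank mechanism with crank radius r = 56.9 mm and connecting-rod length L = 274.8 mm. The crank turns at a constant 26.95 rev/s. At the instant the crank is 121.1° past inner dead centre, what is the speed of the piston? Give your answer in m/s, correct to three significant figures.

7.35

ω = 2π·26.9 = 169.3 rad/s
For an in-line slider-crank, x = r cosθ + √(L² − r² sin²θ), so v = −rω sinθ·[1 + r cosθ/√(L² − r² sin²θ)].
With r = 0.0569 m, L = 0.2748 m, θ = 121.1°: √(L² − r² sin²θ) = 0.27045 m.
v = −0.0569·169.3·0.85627·[1 + 0.0569·-0.51653/0.27045] = -7.3535 m/s.
|v| = 7.3535 m/s.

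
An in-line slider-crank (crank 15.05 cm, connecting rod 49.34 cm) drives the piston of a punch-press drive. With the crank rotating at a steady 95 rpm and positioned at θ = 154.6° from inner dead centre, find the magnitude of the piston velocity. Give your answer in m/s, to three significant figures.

ω = 2π·95/60 = 9.948 rad/s
For an in-line slider-crank, x = r cosθ + √(L² − r² sin²θ), so v = −rω sinθ·[1 + r cosθ/√(L² − r² sin²θ)].
With r = 0.1505 m, L = 0.4934 m, θ = 154.6°: √(L² − r² sin²θ) = 0.48916 m.
v = −0.1505·9.948·0.42894·[1 + 0.1505·-0.90334/0.48916] = -0.46372 m/s.
|v| = 0.46372 m/s.

0.464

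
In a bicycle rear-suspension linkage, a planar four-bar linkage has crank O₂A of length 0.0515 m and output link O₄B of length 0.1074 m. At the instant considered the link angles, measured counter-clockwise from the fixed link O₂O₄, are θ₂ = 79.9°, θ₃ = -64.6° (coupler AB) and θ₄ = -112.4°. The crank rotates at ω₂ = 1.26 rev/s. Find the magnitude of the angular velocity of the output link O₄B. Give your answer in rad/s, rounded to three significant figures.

ω₂ = 7.917 rad/s (from 1.26 rev/s).
Differentiating the loop-closure r₂e^{iθ₂}+r₃e^{iθ₃}=r₁+r₄e^{iθ₄} gives r₂ω₂e^{iθ₂}+r₃ω₃e^{iθ₃}=r₄ω₄e^{iθ₄}.
Eliminating the other unknown: ω₄ = r₂ω₂ sin(θ₂−θ₃) / [r₄ sin(θ₄−θ₃)].
Numerator sine = +0.58070; denominator sine = -0.74080.
Result = 0.0515·7.917·(+0.58070) / (0.1074·(-0.74080)) = -2.9758 rad/s; magnitude 2.9758 rad/s.

2.98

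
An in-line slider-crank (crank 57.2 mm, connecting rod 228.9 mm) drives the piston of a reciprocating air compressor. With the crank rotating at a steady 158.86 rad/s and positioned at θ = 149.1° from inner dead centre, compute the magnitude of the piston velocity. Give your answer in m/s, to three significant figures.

3.66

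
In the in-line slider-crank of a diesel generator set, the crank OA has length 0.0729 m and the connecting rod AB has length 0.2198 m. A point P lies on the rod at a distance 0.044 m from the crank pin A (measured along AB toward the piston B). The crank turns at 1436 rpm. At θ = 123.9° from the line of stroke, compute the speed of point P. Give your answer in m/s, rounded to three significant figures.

ω = 150.4 rad/s.  Crank-pin speed |V_A| = rω = 10.963 m/s, perpendicular to OA.
Rod angle: sinφ = −(r/L) sinθ ⇒ φ = -15.979°; ω_rod = −rω cosθ/√(L²−r²sin²θ) = +28.936 rad/s.
V_P = V_A + ω_rod × AP, with AP = 0.044 m along the rod.
Components: V_Px = −rω sinθ − a·ω_rod·sinφ = -8.7485 m/s;  V_Py = rω cosθ + a·ω_rod·cosφ = -4.8903 m/s.
|V_P| = √(V_Px² + V_Py²) = 10.023 m/s.

10.0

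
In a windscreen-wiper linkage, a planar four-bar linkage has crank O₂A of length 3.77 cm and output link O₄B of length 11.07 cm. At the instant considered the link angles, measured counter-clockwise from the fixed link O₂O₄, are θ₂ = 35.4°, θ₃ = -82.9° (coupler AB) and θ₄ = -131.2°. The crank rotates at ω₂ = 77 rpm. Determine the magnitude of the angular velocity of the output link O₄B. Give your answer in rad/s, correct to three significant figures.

ω₂ = 8.063 rad/s (from 77 rpm).
Differentiating the loop-closure r₂e^{iθ₂}+r₃e^{iθ₃}=r₁+r₄e^{iθ₄} gives r₂ω₂e^{iθ₂}+r₃ω₃e^{iθ₃}=r₄ω₄e^{iθ₄}.
Eliminating the other unknown: ω₄ = r₂ω₂ sin(θ₂−θ₃) / [r₄ sin(θ₄−θ₃)].
Numerator sine = +0.88048; denominator sine = -0.74664.
Result = 0.0377·8.063·(+0.88048) / (0.1107·(-0.74664)) = -3.2383 rad/s; magnitude 3.2383 rad/s.

3.24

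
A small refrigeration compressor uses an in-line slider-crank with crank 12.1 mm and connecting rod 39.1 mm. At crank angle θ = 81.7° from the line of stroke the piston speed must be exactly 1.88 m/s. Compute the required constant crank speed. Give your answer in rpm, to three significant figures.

1430

For an in-line slider-crank, |v_piston| = rω|sinθ|·[1 + r cosθ/√(L² − r² sin²θ)].
With r = 0.0121 m, L = 0.0391 m, θ = 81.7°: the bracketed kinematic factor |dx/dθ| = 0.012535 m.
ω = v/|dx/dθ| = 1.88/0.012535 = 149.98 rad/s.
N = 60ω/(2π) = 1432.2 rpm.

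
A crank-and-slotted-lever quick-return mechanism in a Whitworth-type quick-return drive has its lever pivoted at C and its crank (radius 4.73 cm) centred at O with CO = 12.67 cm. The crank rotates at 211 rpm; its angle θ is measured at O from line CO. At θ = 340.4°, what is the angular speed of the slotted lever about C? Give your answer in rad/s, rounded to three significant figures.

ω = 22.1 rad/s (from 211 rpm).
Crank pin A relative to C: A = (d + r cosθ, r sinθ); lever angle φ = atan2(r sinθ, d + r cosθ).
Differentiating tanφ: φ̇ = rω(d cosθ + r)/(d² + r² + 2dr cosθ).
d² + r² + 2dr cosθ = |CA|² = 0.0295815 m²;  d cosθ + r = +0.16666 m.
|ω_lever| = |0.0473·22.1·+0.16666| / 0.0295815 = 5.8882 rad/s.

5.89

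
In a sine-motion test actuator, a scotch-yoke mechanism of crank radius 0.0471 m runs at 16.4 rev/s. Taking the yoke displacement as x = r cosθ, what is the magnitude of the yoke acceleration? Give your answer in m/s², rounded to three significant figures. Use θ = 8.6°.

494

ω = 103 rad/s (from 16.4 rev/s).
x = r cosθ ⇒ ẍ = −rω² cosθ (ω constant).
|a| = rω²|cosθ| = 0.0471·(103)²·|cos 8.6°| = 494.49 m/s².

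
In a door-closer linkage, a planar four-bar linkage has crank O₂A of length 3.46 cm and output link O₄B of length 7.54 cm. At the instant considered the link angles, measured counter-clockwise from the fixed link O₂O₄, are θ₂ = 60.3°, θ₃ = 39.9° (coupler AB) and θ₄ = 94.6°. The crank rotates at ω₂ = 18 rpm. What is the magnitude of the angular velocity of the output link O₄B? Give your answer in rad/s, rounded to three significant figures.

0.369

ω₂ = 1.885 rad/s (from 18 rpm).
Differentiating the loop-closure r₂e^{iθ₂}+r₃e^{iθ₃}=r₁+r₄e^{iθ₄} gives r₂ω₂e^{iθ₂}+r₃ω₃e^{iθ₃}=r₄ω₄e^{iθ₄}.
Eliminating the other unknown: ω₄ = r₂ω₂ sin(θ₂−θ₃) / [r₄ sin(θ₄−θ₃)].
Numerator sine = +0.34857; denominator sine = +0.81614.
Result = 0.0346·1.885·(+0.34857) / (0.0754·(+0.81614)) = +0.36943 rad/s; magnitude 0.36943 rad/s.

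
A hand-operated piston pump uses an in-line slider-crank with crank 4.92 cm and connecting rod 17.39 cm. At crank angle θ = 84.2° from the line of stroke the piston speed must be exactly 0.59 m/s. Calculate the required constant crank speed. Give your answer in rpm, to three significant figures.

For an in-line slider-crank, |v_piston| = rω|sinθ|·[1 + r cosθ/√(L² − r² sin²θ)].
With r = 0.0492 m, L = 0.1739 m, θ = 84.2°: the bracketed kinematic factor |dx/dθ| = 0.050407 m.
ω = v/|dx/dθ| = 0.59/0.050407 = 11.705 rad/s.
N = 60ω/(2π) = 111.77 rpm.

112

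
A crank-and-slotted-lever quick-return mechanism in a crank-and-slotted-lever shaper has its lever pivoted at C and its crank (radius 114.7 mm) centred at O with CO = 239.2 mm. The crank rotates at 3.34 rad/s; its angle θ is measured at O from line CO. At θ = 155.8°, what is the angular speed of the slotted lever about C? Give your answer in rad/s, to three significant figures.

ω = 3.34 rad/s
Crank pin A relative to C: A = (d + r cosθ, r sinθ); lever angle φ = atan2(r sinθ, d + r cosθ).
Differentiating tanφ: φ̇ = rω(d cosθ + r)/(d² + r² + 2dr cosθ).
d² + r² + 2dr cosθ = |CA|² = 0.0203224 m²;  d cosθ + r = -0.10348 m.
|ω_lever| = |0.1147·3.34·-0.10348| / 0.0203224 = 1.9507 rad/s.

1.95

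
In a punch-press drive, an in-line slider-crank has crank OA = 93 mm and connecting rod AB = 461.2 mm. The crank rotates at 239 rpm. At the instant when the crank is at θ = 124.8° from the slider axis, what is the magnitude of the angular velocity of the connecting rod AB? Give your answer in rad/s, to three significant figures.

ω = 25.03 rad/s (converted from 239 rpm).
The rod makes angle φ with the slider axis where L sinφ = r sinθ; differentiating, L cosφ·φ̇ = r ω cosθ.
L cosφ = √(L² − r² sin²θ) = 0.45483 m.
|ω_rod| = r ω |cosθ| / √(L² − r² sin²θ) = 0.093·25.03·0.57071/0.45483 = 2.9206 rad/s.

2.92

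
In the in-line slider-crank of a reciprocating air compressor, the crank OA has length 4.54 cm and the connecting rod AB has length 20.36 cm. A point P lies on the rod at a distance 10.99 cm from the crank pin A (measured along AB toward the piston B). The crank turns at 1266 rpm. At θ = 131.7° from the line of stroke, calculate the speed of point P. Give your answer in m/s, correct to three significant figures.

ω = 132.6 rad/s.  Crank-pin speed |V_A| = rω = 6.0189 m/s, perpendicular to OA.
Rod angle: sinφ = −(r/L) sinθ ⇒ φ = -9.584°; ω_rod = −rω cosθ/√(L²−r²sin²θ) = +19.944 rad/s.
V_P = V_A + ω_rod × AP, with AP = 0.1099 m along the rod.
Components: V_Px = −rω sinθ − a·ω_rod·sinφ = -4.129 m/s;  V_Py = rω cosθ + a·ω_rod·cosφ = -1.8427 m/s.
|V_P| = √(V_Px² + V_Py²) = 4.5215 m/s.

4.52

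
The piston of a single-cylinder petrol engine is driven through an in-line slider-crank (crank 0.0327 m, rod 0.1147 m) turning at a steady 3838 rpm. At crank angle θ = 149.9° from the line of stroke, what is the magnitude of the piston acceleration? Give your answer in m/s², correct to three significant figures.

3790

ω = 2π·3838/60 = 401.9 rad/s
x(θ) = r cosθ + √(L² − r² sin²θ); with ω constant, a = ω²·d²x/dθ².
d²x/dθ² = −r cosθ − r²(cos2θ)/√u − r⁴ sin²2θ/(4u^{3/2}),  u = L² − r² sin²θ = 0.0128871 m².
Substituting r = 0.0327 m, L = 0.1147 m, θ = 149.9°: d²x/dθ² = +0.023462 m.
a = ω²·d²x/dθ² = (401.9)²·(+0.023462) = +3790 m/s²;  |a| = 3790 m/s².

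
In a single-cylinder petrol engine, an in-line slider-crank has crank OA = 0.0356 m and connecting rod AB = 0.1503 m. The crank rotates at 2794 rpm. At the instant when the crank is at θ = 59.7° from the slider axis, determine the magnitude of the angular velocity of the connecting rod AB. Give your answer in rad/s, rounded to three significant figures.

ω = 292.6 rad/s (converted from 2794 rpm).
The rod makes angle φ with the slider axis where L sinφ = r sinθ; differentiating, L cosφ·φ̇ = r ω cosθ.
L cosφ = √(L² − r² sin²θ) = 0.14712 m.
|ω_rod| = r ω |cosθ| / √(L² − r² sin²θ) = 0.0356·292.6·0.50453/0.14712 = 35.72 rad/s.

35.7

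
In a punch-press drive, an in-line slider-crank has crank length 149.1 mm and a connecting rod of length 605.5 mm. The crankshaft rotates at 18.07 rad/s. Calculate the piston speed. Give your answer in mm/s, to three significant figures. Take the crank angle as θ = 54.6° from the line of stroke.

ω = 18.07 rad/s
For an in-line slider-crank, x = r cosθ + √(L² − r² sin²θ), so v = −rω sinθ·[1 + r cosθ/√(L² − r² sin²θ)].
With r = 0.1491 m, L = 0.6055 m, θ = 54.6°: √(L² − r² sin²θ) = 0.59318 m.
v = −0.1491·18.07·0.81513·[1 + 0.1491·0.57928/0.59318] = -2.5159 m/s.
|v| = 2.5159 m/s = 2515.9 mm/s.

2520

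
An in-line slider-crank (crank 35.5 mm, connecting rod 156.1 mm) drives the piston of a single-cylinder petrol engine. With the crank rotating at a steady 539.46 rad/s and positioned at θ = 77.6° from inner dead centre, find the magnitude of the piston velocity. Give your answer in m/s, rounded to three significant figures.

19.6

ω = 539.5 rad/s
For an in-line slider-crank, x = r cosθ + √(L² − r² sin²θ), so v = −rω sinθ·[1 + r cosθ/√(L² − r² sin²θ)].
With r = 0.0355 m, L = 0.1561 m, θ = 77.6°: √(L² − r² sin²θ) = 0.1522 m.
v = −0.0355·539.5·0.97667·[1 + 0.0355·0.21474/0.1522] = -19.641 m/s.
|v| = 19.641 m/s.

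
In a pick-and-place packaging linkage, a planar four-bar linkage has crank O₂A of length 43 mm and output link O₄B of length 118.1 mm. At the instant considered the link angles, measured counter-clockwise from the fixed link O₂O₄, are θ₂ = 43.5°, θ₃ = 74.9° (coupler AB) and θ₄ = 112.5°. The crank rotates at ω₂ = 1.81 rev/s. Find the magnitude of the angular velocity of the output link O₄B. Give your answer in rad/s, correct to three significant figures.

3.54

ω₂ = 11.37 rad/s (from 1.81 rev/s).
Differentiating the loop-closure r₂e^{iθ₂}+r₃e^{iθ₃}=r₁+r₄e^{iθ₄} gives r₂ω₂e^{iθ₂}+r₃ω₃e^{iθ₃}=r₄ω₄e^{iθ₄}.
Eliminating the other unknown: ω₄ = r₂ω₂ sin(θ₂−θ₃) / [r₄ sin(θ₄−θ₃)].
Numerator sine = -0.52101; denominator sine = +0.61015.
Result = 0.043·11.37·(-0.52101) / (0.1181·(+0.61015)) = -3.5358 rad/s; magnitude 3.5358 rad/s.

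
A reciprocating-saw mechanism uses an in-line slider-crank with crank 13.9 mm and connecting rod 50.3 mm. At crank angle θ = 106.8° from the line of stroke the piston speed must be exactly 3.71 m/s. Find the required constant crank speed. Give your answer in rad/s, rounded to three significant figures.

304

For an in-line slider-crank, |v_piston| = rω|sinθ|·[1 + r cosθ/√(L² − r² sin²θ)].
With r = 0.0139 m, L = 0.0503 m, θ = 106.8°: the bracketed kinematic factor |dx/dθ| = 0.012205 m.
ω = v/|dx/dθ| = 3.71/0.012205 = 303.98 rad/s.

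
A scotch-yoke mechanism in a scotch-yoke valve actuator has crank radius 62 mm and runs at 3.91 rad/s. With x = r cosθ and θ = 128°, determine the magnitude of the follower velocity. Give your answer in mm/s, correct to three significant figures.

ω = 3.91 rad/s
x = r cosθ ⇒ ẋ = −rω sinθ.
|v| = rω|sinθ| = 0.062·3.91·|sin 128°| = 0.19103 m/s = 191.03 mm/s.

191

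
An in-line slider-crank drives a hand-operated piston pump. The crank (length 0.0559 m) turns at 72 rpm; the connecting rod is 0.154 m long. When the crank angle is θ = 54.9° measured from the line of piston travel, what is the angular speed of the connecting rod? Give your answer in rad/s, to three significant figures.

ω = 7.54 rad/s (converted from 72 rpm).
The rod makes angle φ with the slider axis where L sinφ = r sinθ; differentiating, L cosφ·φ̇ = r ω cosθ.
L cosφ = √(L² − r² sin²θ) = 0.14705 m.
|ω_rod| = r ω |cosθ| / √(L² − r² sin²θ) = 0.0559·7.54·0.57501/0.14705 = 1.6481 rad/s.

1.65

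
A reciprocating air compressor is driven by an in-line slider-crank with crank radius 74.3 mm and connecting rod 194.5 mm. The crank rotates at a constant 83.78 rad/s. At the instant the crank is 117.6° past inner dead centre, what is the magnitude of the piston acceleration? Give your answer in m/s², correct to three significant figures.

357

ω = 83.78 rad/s
x(θ) = r cosθ + √(L² − r² sin²θ); with ω constant, a = ω²·d²x/dθ².
d²x/dθ² = −r cosθ − r²(cos2θ)/√u − r⁴ sin²2θ/(4u^{3/2}),  u = L² − r² sin²θ = 0.0334947 m².
Substituting r = 0.0743 m, L = 0.1945 m, θ = 117.6°: d²x/dθ² = +0.0508 m.
a = ω²·d²x/dθ² = (83.78)²·(+0.0508) = +356.57 m/s²;  |a| = 356.57 m/s².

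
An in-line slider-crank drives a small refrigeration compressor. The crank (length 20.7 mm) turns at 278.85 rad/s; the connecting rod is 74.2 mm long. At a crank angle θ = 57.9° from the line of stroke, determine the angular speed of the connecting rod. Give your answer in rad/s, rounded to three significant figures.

42.5

ω = 278.9 rad/s
The rod makes angle φ with the slider axis where L sinφ = r sinθ; differentiating, L cosφ·φ̇ = r ω cosθ.
L cosφ = √(L² − r² sin²θ) = 0.072098 m.
|ω_rod| = r ω |cosθ| / √(L² − r² sin²θ) = 0.0207·278.9·0.53140/0.072098 = 42.544 rad/s.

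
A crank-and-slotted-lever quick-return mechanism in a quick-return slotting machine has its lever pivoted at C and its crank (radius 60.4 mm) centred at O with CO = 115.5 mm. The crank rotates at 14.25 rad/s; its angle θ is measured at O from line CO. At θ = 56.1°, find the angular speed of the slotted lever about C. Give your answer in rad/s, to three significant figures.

4.34

ω = 14.25 rad/s
Crank pin A relative to C: A = (d + r cosθ, r sinθ); lever angle φ = atan2(r sinθ, d + r cosθ).
Differentiating tanφ: φ̇ = rω(d cosθ + r)/(d² + r² + 2dr cosθ).
d² + r² + 2dr cosθ = |CA|² = 0.0247703 m²;  d cosθ + r = +0.12482 m.
|ω_lever| = |0.0604·14.25·+0.12482| / 0.0247703 = 4.3371 rad/s.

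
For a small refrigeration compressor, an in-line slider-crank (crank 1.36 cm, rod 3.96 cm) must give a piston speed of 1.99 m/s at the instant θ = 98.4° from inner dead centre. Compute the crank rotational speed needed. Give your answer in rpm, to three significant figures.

For an in-line slider-crank, |v_piston| = rω|sinθ|·[1 + r cosθ/√(L² − r² sin²θ)].
With r = 0.0136 m, L = 0.0396 m, θ = 98.4°: the bracketed kinematic factor |dx/dθ| = 0.012736 m.
ω = v/|dx/dθ| = 1.99/0.012736 = 156.24 rad/s.
N = 60ω/(2π) = 1492 rpm.

1490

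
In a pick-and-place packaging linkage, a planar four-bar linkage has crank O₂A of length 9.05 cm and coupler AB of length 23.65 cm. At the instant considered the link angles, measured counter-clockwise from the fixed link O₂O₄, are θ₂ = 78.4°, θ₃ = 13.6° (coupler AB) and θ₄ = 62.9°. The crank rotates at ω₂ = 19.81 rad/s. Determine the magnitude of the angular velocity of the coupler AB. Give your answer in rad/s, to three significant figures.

2.67

ω₂ = 19.81 rad/s
Differentiating the loop-closure r₂e^{iθ₂}+r₃e^{iθ₃}=r₁+r₄e^{iθ₄} gives r₂ω₂e^{iθ₂}+r₃ω₃e^{iθ₃}=r₄ω₄e^{iθ₄}.
Eliminating the other unknown: ω₃ = r₂ω₂ sin(θ₄−θ₂) / [r₃ sin(θ₃−θ₄)].
Numerator sine = -0.26724; denominator sine = -0.75813.
Result = 0.0905·19.81·(-0.26724) / (0.2365·(-0.75813)) = +2.6721 rad/s; magnitude 2.6721 rad/s.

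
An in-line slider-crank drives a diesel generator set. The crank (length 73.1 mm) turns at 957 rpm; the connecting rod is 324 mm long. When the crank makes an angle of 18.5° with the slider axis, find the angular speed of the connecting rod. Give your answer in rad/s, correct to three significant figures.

ω = 100.2 rad/s (converted from 957 rpm).
The rod makes angle φ with the slider axis where L sinφ = r sinθ; differentiating, L cosφ·φ̇ = r ω cosθ.
L cosφ = √(L² − r² sin²θ) = 0.32317 m.
|ω_rod| = r ω |cosθ| / √(L² − r² sin²θ) = 0.0731·100.2·0.94832/0.32317 = 21.497 rad/s.

21.5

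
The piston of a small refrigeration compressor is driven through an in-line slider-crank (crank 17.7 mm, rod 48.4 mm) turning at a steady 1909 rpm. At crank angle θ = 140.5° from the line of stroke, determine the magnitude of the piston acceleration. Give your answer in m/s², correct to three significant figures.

486

ω = 2π·1909/60 = 199.9 rad/s
x(θ) = r cosθ + √(L² − r² sin²θ); with ω constant, a = ω²·d²x/dθ².
d²x/dθ² = −r cosθ − r²(cos2θ)/√u − r⁴ sin²2θ/(4u^{3/2}),  u = L² − r² sin²θ = 0.0022158 m².
Substituting r = 0.0177 m, L = 0.0484 m, θ = 140.5°: d²x/dθ² = +0.012161 m.
a = ω²·d²x/dθ² = (199.9)²·(+0.012161) = +486.01 m/s²;  |a| = 486.01 m/s².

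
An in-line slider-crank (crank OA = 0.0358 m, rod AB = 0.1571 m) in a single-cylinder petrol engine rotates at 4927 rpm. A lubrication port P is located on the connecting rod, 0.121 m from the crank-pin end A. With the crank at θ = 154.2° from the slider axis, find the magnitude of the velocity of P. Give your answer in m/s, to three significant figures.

ω = 516 rad/s.  Crank-pin speed |V_A| = rω = 18.471 m/s, perpendicular to OA.
Rod angle: sinφ = −(r/L) sinθ ⇒ φ = -5.692°; ω_rod = −rω cosθ/√(L²−r²sin²θ) = +106.38 rad/s.
V_P = V_A + ω_rod × AP, with AP = 0.121 m along the rod.
Components: V_Px = −rω sinθ − a·ω_rod·sinφ = -6.7626 m/s;  V_Py = rω cosθ + a·ω_rod·cosφ = -3.8214 m/s.
|V_P| = √(V_Px² + V_Py²) = 7.7676 m/s.

7.77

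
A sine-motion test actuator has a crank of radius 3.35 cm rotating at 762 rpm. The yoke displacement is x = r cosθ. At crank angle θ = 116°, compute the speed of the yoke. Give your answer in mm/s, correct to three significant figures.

ω = 79.8 rad/s (from 762 rpm).
x = r cosθ ⇒ ẋ = −rω sinθ.
|v| = rω|sinθ| = 0.0335·79.8·|sin 116°| = 2.4026 m/s = 2402.6 mm/s.

2400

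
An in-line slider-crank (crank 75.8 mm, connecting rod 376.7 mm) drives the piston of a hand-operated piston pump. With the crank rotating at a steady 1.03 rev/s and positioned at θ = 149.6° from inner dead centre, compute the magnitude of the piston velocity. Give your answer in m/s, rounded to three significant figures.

0.205

ω = 2π·1.03 = 6.472 rad/s
For an in-line slider-crank, x = r cosθ + √(L² − r² sin²θ), so v = −rω sinθ·[1 + r cosθ/√(L² − r² sin²θ)].
With r = 0.0758 m, L = 0.3767 m, θ = 149.6°: √(L² − r² sin²θ) = 0.37474 m.
v = −0.0758·6.472·0.50603·[1 + 0.0758·-0.86251/0.37474] = -0.20493 m/s.
|v| = 0.20493 m/s.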